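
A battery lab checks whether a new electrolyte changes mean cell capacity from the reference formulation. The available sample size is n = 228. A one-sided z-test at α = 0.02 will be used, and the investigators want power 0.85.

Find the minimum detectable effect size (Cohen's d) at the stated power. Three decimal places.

d ≈ 0.205

Required noncentrality: δ = z_{0.02} + z_{0.15} = 2.054 + 1.036 = 3.090.
δ = d·√n ⇒ d = δ/√n = 3.090/√228 = 0.2047.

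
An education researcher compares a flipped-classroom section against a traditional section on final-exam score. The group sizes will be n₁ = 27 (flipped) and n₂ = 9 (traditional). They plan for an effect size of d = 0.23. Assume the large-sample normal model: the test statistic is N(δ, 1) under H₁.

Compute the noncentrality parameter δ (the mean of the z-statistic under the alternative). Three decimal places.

The noncentrality parameter scales effect size by the design's sample-size factor: δ = d / √(1/n₁ + 1/n₂) = 0.23 / √(1/27 + 1/9) = 0.5976

δ ≈ 0.598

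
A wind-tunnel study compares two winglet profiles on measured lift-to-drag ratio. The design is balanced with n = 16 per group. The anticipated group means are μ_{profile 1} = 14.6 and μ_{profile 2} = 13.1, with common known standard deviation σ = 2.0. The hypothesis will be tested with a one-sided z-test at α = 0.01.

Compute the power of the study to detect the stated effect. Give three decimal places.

Power ≈ 0.419

Standardized effect: d = |μ_{profile 1} − μ_{profile 2}| / σ = |14.6 − 13.1| / 2.0 = 0.7500
Noncentrality parameter: δ = d·√(n/2) = 0.7500 × √(16/2) = 2.1213
Critical value for a one-sided test at α = 0.01: z_α = 2.326.
Power = Φ(δ − 2.326) = Φ(-0.205) = 0.4188.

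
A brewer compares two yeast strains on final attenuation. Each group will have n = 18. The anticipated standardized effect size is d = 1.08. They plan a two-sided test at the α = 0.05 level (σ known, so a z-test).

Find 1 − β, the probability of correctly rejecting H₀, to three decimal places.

Power ≈ 0.900

Noncentrality parameter: δ = d·√(n/2) = 1.08 × √(18/2) = 3.2400
Two-sided α = 0.05 → critical value z_{0.025} = 1.960.
Power = Φ(δ − 1.960) + Φ(−δ − 1.960) = Φ(1.280) + Φ(-5.200) = 0.8997 + 0.0000 = 0.8997.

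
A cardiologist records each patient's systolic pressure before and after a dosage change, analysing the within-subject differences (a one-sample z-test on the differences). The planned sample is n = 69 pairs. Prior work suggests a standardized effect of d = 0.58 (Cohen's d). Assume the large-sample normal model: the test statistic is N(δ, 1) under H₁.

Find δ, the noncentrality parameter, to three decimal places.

δ = d·√n = 0.58 × √69 = 4.8178

δ ≈ 4.818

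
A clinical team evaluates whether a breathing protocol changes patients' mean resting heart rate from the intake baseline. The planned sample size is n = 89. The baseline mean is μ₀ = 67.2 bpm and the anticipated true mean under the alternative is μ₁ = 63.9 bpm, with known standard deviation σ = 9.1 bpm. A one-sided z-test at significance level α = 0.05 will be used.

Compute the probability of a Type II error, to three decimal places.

Standardized effect: d = |μ₁ − μ₀| / σ = |63.9 − 67.2| / 9.1 = 0.3626
Noncentrality parameter: δ = d·√n = 0.3626 × √89 = 3.4211
One-sided α = 0.05 → critical value z_{0.05} = 1.645.
Power = P(Z > 1.645 − δ) = Φ(1.776) = 0.9622.
Type II error: β = 1 − power = 1 − 0.9622 = 0.0378.

β ≈ 0.038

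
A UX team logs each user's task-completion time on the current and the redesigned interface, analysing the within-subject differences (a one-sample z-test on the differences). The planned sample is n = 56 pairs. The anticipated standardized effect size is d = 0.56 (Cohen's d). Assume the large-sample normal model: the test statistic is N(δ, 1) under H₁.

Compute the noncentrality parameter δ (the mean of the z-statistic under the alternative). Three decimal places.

δ = d·√n = 0.56 × √56 = 4.1907

δ ≈ 4.191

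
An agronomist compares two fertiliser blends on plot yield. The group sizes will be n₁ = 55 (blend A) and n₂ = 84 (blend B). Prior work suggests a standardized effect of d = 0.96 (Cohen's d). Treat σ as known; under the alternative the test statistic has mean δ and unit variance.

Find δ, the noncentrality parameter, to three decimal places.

The noncentrality parameter scales effect size by the design's sample-size factor: δ = d / √(1/n₁ + 1/n₂) = 0.96 / √(1/55 + 1/84) = 5.5346

δ ≈ 5.535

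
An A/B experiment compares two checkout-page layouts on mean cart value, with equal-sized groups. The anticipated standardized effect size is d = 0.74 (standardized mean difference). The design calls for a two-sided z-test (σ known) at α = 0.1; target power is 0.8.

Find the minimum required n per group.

n = 23 per group

For power 0.8 need Φ(δ − z_{0.05}) = 0.8, so δ = z_{0.05} + z_{0.20} = 1.645 + 0.842 = 2.486.
(The Φ(−δ − z_{α/2}) term is vanishingly small for δ > 0 and is dropped in the standard sample-size formula.)
δ = d·√(n/2) ⇒ n = 2(δ/d)² = 2 × (2.486 / 0.74)² = 22.58.
Round up to the next whole unit.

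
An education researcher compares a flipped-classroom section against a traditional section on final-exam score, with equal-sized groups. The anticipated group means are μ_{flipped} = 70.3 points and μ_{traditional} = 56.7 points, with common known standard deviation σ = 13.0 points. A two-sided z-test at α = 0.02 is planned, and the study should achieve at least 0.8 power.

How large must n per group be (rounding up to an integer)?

n = 19 per group

Standardized effect: d = |μ_{flipped} − μ_{traditional}| / σ = |70.3 − 56.7| / 13.0 = 1.0462
Set Φ(δ − 2.326) = 0.8; then δ − 2.326 = Φ⁻¹(0.8) = 0.842, giving δ = 3.168.
(The Φ(−δ − z_{α/2}) term is vanishingly small for δ > 0 and is dropped in the standard sample-size formula.)
δ = d·√(n/2) ⇒ n = 2(δ/d)² = 2 × (3.168 / 1.0462)² = 18.34.
Round up to the next whole unit.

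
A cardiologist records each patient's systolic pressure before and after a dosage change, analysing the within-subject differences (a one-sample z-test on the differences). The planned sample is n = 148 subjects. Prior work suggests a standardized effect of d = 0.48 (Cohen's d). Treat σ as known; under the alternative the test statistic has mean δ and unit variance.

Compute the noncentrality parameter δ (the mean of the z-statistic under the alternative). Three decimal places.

δ ≈ 5.839

The noncentrality parameter scales effect size by the design's sample-size factor: δ = d·√n = 0.48 × √148 = 5.8395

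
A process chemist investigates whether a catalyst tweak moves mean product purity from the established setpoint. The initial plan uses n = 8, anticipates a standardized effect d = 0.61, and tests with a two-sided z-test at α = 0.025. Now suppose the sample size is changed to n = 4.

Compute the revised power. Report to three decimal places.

With n = 4: δ = d·√n = 0.61 × √4 = 1.2200. Critical value z_{0.0125} = 2.241.
Revised power = Φ(δ − 2.241) + Φ(−δ − 2.241) = Φ(-1.021) + Φ(-3.461) = 0.1535 + 0.0003 = 0.1538.

Power ≈ 0.154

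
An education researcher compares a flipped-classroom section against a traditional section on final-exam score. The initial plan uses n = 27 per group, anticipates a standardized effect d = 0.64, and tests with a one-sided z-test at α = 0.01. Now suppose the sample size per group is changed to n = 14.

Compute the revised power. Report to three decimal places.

Power ≈ 0.263

With n = 14 per group: δ = d·√(n/2) = 0.64 × √(14/2) = 1.6933. Critical value z_{0.01} = 2.326.
Revised power = P(Z > 2.326 − δ) = Φ(-0.633) = 0.2633.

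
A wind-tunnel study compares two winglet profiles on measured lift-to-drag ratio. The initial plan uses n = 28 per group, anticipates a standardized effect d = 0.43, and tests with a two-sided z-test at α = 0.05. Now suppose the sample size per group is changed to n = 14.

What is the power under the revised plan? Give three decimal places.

Power ≈ 0.206

With n = 14 per group: δ = d·√(n/2) = 0.43 × √(14/2) = 1.1377. Critical value z_{0.025} = 1.960.
Revised power = Φ(δ − 1.960) + Φ(−δ − 1.960) = Φ(-0.822) + Φ(-3.098) = 0.2055 + 0.0010 = 0.2064.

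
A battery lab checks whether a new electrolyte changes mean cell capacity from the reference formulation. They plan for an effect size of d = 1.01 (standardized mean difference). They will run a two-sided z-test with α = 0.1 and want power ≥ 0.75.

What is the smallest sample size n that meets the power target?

n = 6

Set Φ(δ − 1.645) = 0.75; then δ − 1.645 = Φ⁻¹(0.75) = 0.674, giving δ = 2.319.
(The Φ(−δ − z_{α/2}) term is vanishingly small for δ > 0 and is dropped in the standard sample-size formula.)
δ = d·√n ⇒ n = (δ/d)² = (2.319 / 1.01)² = 5.27.
Rounding up, n = 6.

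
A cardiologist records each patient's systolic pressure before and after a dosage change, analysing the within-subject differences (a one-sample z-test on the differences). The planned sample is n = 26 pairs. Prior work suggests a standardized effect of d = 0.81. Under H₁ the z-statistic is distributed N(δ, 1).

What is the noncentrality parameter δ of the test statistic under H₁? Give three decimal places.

The noncentrality parameter scales effect size by the design's sample-size factor: δ = d·√n = 0.81 × √26 = 4.1302

δ ≈ 4.130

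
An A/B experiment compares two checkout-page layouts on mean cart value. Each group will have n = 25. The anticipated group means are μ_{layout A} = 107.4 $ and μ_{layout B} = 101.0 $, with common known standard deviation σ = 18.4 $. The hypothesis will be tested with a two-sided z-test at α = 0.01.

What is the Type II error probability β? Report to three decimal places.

β ≈ 0.911

Standardized effect: d = |μ_{layout A} − μ_{layout B}| / σ = |107.4 − 101.0| / 18.4 = 0.3478
Noncentrality parameter: δ = d·√(n/2) = 0.3478 × √(25/2) = 1.2298
Critical value for a two-sided test at α = 0.01: z_{α/2} = 2.576.
Power = Φ(δ − 2.576) + Φ(−δ − 2.576) = Φ(-1.346) + Φ(-3.806) = 0.0891 + 0.0001 = 0.0892.
Type II error: β = 1 − power = 1 − 0.0892 = 0.9108.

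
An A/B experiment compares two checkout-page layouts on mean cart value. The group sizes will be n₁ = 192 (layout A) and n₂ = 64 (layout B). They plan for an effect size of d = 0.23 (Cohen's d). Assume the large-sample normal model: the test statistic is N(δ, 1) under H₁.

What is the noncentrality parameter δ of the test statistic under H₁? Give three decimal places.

The noncentrality parameter scales effect size by the design's sample-size factor: δ = d / √(1/n₁ + 1/n₂) = 0.23 / √(1/192 + 1/64) = 1.5935

δ ≈ 1.593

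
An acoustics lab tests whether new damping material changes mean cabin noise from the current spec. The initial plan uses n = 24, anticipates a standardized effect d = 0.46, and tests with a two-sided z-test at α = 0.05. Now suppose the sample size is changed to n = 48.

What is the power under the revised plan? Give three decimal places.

Power ≈ 0.890

With n = 48: δ = d·√n = 0.46 × √48 = 3.1870. Critical value z_{0.025} = 1.960.
Revised power = Φ(δ − 1.960) + Φ(−δ − 1.960) = Φ(1.227) + Φ(-5.147) = 0.8901 + 0.0000 = 0.8901.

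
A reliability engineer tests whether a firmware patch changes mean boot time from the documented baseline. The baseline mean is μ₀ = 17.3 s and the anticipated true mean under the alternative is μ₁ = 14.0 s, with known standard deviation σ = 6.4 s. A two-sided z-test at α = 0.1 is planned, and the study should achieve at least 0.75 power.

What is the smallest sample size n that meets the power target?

Standardized effect: d = |μ₁ − μ₀| / σ = |14.0 − 17.3| / 6.4 = 0.5156
For power 0.75 need Φ(δ − z_{0.05}) = 0.75, so δ = z_{0.05} + z_{0.25} = 1.645 + 0.674 = 2.319.
(Ignoring the negligible lower-tail rejection probability gives the usual closed-form inversion.)
δ = d·√n ⇒ n = (δ/d)² = (2.319 / 0.5156)² = 20.23.
Round up to the next whole unit.

n = 21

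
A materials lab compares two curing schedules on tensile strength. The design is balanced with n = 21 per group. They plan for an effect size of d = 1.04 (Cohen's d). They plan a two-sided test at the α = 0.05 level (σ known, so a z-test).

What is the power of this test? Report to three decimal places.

Power ≈ 0.921

Noncentrality parameter: δ = d·√(n/2) = 1.04 × √(21/2) = 3.3700
Two-sided α = 0.05 → critical value z_{0.025} = 1.960.
Power = Φ(δ − 1.960) + Φ(−δ − 1.960) = Φ(1.410) + Φ(-5.330) = 0.9207 + 0.0000 = 0.9207.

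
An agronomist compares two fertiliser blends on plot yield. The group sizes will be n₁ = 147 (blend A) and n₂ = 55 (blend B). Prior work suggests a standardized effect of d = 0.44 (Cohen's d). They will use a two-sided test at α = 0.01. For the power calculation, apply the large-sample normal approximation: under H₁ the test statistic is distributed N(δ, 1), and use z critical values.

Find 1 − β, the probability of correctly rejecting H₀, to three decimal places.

Noncentrality parameter: δ = d / √(1/n₁ + 1/n₂) = 0.44 / √(1/147 + 1/55) = 2.7837
Critical value for a two-sided test at α = 0.01: z_{α/2} = 2.576.
Power = Φ(δ − 2.576) + Φ(−δ − 2.576) = Φ(0.208) + Φ(-5.359) = 0.5823 + 0.0000 = 0.5823.

Power ≈ 0.582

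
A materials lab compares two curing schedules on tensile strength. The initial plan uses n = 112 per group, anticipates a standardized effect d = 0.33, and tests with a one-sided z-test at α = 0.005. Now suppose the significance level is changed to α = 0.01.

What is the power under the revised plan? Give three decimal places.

δ = d·√(n/2) = 0.33 × √(112/2) = 2.4695 (unchanged). New critical value: z_{0.01} = 2.326.
Revised power = Φ(δ − 2.326) = Φ(0.143) = 0.5569.

Power ≈ 0.557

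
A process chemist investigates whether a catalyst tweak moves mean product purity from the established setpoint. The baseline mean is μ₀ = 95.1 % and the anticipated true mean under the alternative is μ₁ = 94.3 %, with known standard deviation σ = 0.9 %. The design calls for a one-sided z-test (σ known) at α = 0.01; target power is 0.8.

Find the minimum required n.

n = 13

Standardized effect: d = |μ₁ − μ₀| / σ = |94.3 − 95.1| / 0.9 = 0.8889
Set Φ(δ − 2.326) = 0.8; then δ − 2.326 = Φ⁻¹(0.8) = 0.842, giving δ = 3.168.
δ = d·√n ⇒ n = (δ/d)² = (3.168 / 0.8889)² = 12.70.
Round up to the next whole unit.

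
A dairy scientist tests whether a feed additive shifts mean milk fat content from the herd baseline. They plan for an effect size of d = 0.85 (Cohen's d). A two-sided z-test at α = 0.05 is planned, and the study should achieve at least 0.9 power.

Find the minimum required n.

n = 15

Set Φ(δ − 1.960) = 0.9; then δ − 1.960 = Φ⁻¹(0.9) = 1.282, giving δ = 3.242.
(For δ > 0 the lower-tail rejection region contributes negligibly to power, so the one-term inversion is standard.)
δ = d·√n ⇒ n = (δ/d)² = (3.242 / 0.85)² = 14.54.
Round up to the next whole unit.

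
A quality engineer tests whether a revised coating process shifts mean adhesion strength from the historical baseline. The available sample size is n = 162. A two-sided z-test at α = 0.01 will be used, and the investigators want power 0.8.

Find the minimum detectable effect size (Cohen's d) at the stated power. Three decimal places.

d ≈ 0.269

Need Φ(δ − 2.576) = 0.8, so δ = 2.576 + 0.842 = 3.417.
(Lower-tail contribution to power is negligible for δ > 0.)
δ = d·√n ⇒ d = δ/√n = 3.417/√162 = 0.2685.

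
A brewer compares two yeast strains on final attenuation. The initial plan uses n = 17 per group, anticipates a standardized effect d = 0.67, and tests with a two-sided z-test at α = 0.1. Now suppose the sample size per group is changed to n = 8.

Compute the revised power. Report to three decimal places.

With n = 8 per group: δ = d·√(n/2) = 0.67 × √(8/2) = 1.3400. Critical value z_{0.05} = 1.645.
Revised power = Φ(δ − 1.645) + Φ(−δ − 1.645) = Φ(-0.305) + Φ(-2.985) = 0.3802 + 0.0014 = 0.3817.

Power ≈ 0.382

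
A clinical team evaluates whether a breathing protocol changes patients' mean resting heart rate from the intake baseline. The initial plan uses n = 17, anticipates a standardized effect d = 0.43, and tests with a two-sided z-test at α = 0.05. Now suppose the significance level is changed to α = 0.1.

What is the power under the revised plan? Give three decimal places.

δ = d·√n = 0.43 × √17 = 1.7729 (unchanged). New critical value: z_{0.05} = 1.645.
Revised power = Φ(δ − 1.645) + Φ(−δ − 1.645) = Φ(0.128) + Φ(-3.418) = 0.5510 + 0.0003 = 0.5513.

Power ≈ 0.551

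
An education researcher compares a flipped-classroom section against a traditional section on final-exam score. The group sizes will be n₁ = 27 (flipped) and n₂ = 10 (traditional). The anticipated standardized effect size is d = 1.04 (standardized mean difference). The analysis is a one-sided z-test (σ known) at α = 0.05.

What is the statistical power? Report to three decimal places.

Power ≈ 0.878

Noncentrality parameter: λ = d / √(1/n₁ + 1/n₂) = 1.04 / √(1/27 + 1/10) = 2.8094
Critical value for a one-sided test at α = 0.05: z_α = 1.645.
Power = P(Z > 1.645 − λ) = Φ(1.165) = 0.8779.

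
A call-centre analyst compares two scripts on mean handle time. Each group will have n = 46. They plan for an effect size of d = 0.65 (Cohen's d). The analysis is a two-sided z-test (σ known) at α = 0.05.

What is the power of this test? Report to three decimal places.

Noncentrality parameter: δ = d·√(n/2) = 0.65 × √(46/2) = 3.1173
Critical value for a two-sided test at α = 0.05: z_{α/2} = 1.960.
Power = Φ(δ − 1.960) + Φ(−δ − 1.960) = Φ(1.157) + Φ(-5.077) = 0.8764 + 0.0000 = 0.8764.

Power ≈ 0.876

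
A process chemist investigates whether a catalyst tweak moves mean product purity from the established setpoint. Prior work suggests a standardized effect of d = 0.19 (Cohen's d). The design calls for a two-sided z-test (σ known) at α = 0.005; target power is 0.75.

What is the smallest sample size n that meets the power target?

n = 336

For power 0.75 need Φ(δ − z_{0.0025}) = 0.75, so δ = z_{0.0025} + z_{0.25} = 2.807 + 0.674 = 3.482.
(For δ > 0 the lower-tail rejection region contributes negligibly to power, so the one-term inversion is standard.)
δ = d·√n ⇒ n = (δ/d)² = (3.482 / 0.19)² = 335.76.
Rounding up, n = 336.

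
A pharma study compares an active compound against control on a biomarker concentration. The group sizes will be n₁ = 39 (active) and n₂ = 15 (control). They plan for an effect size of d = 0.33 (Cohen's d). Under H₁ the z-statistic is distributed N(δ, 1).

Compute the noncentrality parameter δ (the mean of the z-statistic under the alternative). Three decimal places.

δ ≈ 1.086

δ = d / √(1/n₁ + 1/n₂) = 0.33 / √(1/39 + 1/15) = 1.0862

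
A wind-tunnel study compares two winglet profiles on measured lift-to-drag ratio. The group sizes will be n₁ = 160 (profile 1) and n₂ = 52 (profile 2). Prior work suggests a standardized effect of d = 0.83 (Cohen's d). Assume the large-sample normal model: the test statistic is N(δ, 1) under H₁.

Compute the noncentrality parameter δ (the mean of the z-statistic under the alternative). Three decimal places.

The noncentrality parameter scales effect size by the design's sample-size factor: δ = d / √(1/n₁ + 1/n₂) = 0.83 / √(1/160 + 1/52) = 5.1996

δ ≈ 5.200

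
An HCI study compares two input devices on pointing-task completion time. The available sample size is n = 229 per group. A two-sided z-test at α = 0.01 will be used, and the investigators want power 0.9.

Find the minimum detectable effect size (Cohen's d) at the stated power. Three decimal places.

d ≈ 0.360

Required noncentrality: δ = z_{0.005} + z_{0.10} = 2.576 + 1.282 = 3.857.
(The second rejection-region term Φ(−δ − z_{α/2}) is negligible and dropped.)
δ = d·√(n/2) ⇒ d = δ/√(n/2) = 3.857/√(229/2) = 0.3605.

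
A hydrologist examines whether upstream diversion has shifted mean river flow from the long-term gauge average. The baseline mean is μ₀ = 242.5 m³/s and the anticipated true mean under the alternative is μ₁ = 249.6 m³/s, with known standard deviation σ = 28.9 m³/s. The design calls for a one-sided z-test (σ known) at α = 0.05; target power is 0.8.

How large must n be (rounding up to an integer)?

n = 103

Standardized effect: d = |μ₁ − μ₀| / σ = |249.6 − 242.5| / 28.9 = 0.2457
Set Φ(δ − 1.645) = 0.8; then δ − 1.645 = Φ⁻¹(0.8) = 0.842, giving δ = 2.486.
δ = d·√n ⇒ n = (δ/d)² = (2.486 / 0.2457)² = 102.43.
Round up to the next whole unit.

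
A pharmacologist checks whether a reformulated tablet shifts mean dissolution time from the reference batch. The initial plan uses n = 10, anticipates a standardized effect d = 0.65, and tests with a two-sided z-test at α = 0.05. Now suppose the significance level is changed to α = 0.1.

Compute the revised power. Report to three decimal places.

δ = d·√n = 0.65 × √10 = 2.0555 (unchanged). New critical value: z_{0.05} = 1.645.
Revised power = Φ(δ − 1.645) + Φ(−δ − 1.645) = Φ(0.411) + Φ(-3.700) = 0.6593 + 0.0001 = 0.6594.

Power ≈ 0.659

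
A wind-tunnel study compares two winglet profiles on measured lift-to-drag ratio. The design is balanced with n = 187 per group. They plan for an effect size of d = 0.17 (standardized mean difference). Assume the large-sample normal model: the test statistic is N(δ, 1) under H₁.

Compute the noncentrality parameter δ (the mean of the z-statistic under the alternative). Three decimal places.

The noncentrality parameter scales effect size by the design's sample-size factor: δ = d·√(n/2) = 0.17 × √(187/2) = 1.6438

δ ≈ 1.644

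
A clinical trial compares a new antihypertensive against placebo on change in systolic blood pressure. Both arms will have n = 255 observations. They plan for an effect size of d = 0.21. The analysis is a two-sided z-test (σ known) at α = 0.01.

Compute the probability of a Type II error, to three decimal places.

Noncentrality parameter: δ = d·√(n/2) = 0.21 × √(255/2) = 2.3712
Two-sided α = 0.01 → critical value z_{0.005} = 2.576.
Power = Φ(δ − 2.576) + Φ(−δ − 2.576) = Φ(-0.205) + Φ(-4.947) = 0.4189 + 0.0000 = 0.4189.
Type II error: β = 1 − power = 1 − 0.4189 = 0.5811.

β ≈ 0.581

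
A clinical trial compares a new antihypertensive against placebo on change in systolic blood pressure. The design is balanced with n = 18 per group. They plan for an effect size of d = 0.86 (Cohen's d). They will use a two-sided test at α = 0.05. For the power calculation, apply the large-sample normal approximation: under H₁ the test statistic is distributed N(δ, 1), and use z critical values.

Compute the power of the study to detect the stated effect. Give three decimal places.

Power ≈ 0.732

Noncentrality parameter: δ = d·√(n/2) = 0.86 × √(18/2) = 2.5800
Two-sided α = 0.05 → critical value z_{0.025} = 1.960.
Power = Φ(δ − 1.960) + Φ(−δ − 1.960) = Φ(0.620) + Φ(-4.540) = 0.7324 + 0.0000 = 0.7324.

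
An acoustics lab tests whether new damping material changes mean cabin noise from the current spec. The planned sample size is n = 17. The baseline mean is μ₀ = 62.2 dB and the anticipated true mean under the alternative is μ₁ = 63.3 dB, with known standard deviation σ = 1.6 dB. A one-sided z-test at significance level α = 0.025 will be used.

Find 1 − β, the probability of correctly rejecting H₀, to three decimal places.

Standardized effect: d = |μ₁ − μ₀| / σ = |63.3 − 62.2| / 1.6 = 0.6875
Noncentrality parameter: δ = d·√n = 0.6875 × √17 = 2.8346
One-sided α = 0.025 → critical value z_{0.025} = 1.960.
Power = Φ(δ − 1.960) = Φ(0.875) = 0.8091.

Power ≈ 0.809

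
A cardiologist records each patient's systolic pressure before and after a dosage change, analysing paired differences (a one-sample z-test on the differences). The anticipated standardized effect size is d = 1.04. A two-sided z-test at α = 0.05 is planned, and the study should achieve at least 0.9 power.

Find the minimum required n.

Set Φ(δ − 1.960) = 0.9; then δ − 1.960 = Φ⁻¹(0.9) = 1.282, giving δ = 3.242.
(The Φ(−δ − z_{α/2}) term is vanishingly small for δ > 0 and is dropped in the standard sample-size formula.)
δ = d·√n ⇒ n = (δ/d)² = (3.242 / 1.04)² = 9.71.
Round up to the next whole unit.

n = 10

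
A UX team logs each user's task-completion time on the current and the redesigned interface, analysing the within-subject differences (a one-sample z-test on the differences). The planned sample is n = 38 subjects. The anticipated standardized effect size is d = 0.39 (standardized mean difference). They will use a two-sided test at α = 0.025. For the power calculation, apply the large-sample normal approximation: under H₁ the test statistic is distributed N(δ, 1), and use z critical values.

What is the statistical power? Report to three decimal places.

Power ≈ 0.565

Noncentrality parameter: δ = d·√n = 0.39 × √38 = 2.4041
Critical value for a two-sided test at α = 0.025: z_{α/2} = 2.241.
Power = Φ(δ − 2.241) + Φ(−δ − 2.241) = Φ(0.163) + Φ(-4.646) = 0.5646 + 0.0000 = 0.5646.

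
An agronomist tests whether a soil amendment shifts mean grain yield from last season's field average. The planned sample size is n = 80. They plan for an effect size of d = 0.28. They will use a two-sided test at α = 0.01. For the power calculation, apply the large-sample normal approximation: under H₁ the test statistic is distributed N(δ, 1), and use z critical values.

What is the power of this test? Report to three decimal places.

Power ≈ 0.472

Noncentrality parameter: δ = d·√n = 0.28 × √80 = 2.5044
Critical value for a two-sided test at α = 0.01: z_{α/2} = 2.576.
Power = Φ(δ − 2.576) + Φ(−δ − 2.576) = Φ(-0.071) + Φ(-5.080) = 0.4715 + 0.0000 = 0.4715.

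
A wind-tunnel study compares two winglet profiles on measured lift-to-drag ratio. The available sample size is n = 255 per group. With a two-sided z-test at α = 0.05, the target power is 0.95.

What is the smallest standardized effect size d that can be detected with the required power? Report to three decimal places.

Need Φ(δ − 1.960) = 0.95, so δ = 1.960 + 1.645 = 3.605.
(Lower-tail contribution to power is negligible for δ > 0.)
δ = d·√(n/2) ⇒ d = δ/√(n/2) = 3.605/√(255/2) = 0.3192.

d ≈ 0.319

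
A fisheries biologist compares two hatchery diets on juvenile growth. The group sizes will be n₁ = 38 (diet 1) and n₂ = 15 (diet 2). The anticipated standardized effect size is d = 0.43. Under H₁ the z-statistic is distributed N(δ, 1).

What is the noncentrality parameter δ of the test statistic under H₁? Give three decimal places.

δ ≈ 1.410

The noncentrality parameter scales effect size by the design's sample-size factor: δ = d / √(1/n₁ + 1/n₂) = 0.43 / √(1/38 + 1/15) = 1.4102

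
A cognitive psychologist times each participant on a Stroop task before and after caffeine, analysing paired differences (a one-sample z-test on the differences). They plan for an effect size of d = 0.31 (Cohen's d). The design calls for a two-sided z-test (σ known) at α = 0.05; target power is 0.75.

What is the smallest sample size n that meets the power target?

n = 73

Set Φ(δ − 1.960) = 0.75; then δ − 1.960 = Φ⁻¹(0.75) = 0.674, giving δ = 2.634.
(For δ > 0 the lower-tail rejection region contributes negligibly to power, so the one-term inversion is standard.)
δ = d·√n ⇒ n = (δ/d)² = (2.634 / 0.31)² = 72.22.
Round up to the next whole unit.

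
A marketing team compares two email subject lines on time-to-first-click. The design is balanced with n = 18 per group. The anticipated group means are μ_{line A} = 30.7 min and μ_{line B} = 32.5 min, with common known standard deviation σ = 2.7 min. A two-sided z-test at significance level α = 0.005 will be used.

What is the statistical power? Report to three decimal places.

Standardized effect: d = |μ_{line A} − μ_{line B}| / σ = |30.7 − 32.5| / 2.7 = 0.6667
Noncentrality parameter: λ = d·√(n/2) = 0.6667 × √(18/2) = 2.0000
Two-sided α = 0.005 → critical value z_{0.0025} = 2.807.
Power = Φ(λ − 2.807) + Φ(−λ − 2.807) = Φ(-0.807) + Φ(-4.807) = 0.2098 + 0.0000 = 0.2098.

Power ≈ 0.210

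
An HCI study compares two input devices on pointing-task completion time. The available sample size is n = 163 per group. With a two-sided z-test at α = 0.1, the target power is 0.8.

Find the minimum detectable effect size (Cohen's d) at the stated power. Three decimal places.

Required noncentrality: δ = z_{0.05} + z_{0.20} = 1.645 + 0.842 = 2.486.
(The second rejection-region term Φ(−δ − z_{α/2}) is negligible and dropped.)
δ = d·√(n/2) ⇒ d = δ/√(n/2) = 2.486/√(163/2) = 0.2754.

d ≈ 0.275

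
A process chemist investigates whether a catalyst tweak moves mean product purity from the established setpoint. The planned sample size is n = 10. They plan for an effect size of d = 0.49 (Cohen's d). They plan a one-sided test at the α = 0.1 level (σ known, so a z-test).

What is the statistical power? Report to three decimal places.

Noncentrality parameter: δ = d·√n = 0.49 × √10 = 1.5495
One-sided α = 0.1 → critical value z_{0.1} = 1.282.
Power = P(Z > 1.282 − δ) = Φ(0.268) = 0.6056.

Power ≈ 0.606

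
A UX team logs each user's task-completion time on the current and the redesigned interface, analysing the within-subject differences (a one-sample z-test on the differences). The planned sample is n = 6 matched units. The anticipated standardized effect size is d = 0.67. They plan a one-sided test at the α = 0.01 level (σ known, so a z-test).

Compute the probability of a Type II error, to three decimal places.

β ≈ 0.753

Noncentrality parameter: δ = d·√n = 0.67 × √6 = 1.6412
One-sided α = 0.01 → critical value z_{0.01} = 2.326.
Power = Φ(δ − 2.326) = Φ(-0.685) = 0.2466.
Type II error: β = 1 − power = 1 − 0.2466 = 0.7534.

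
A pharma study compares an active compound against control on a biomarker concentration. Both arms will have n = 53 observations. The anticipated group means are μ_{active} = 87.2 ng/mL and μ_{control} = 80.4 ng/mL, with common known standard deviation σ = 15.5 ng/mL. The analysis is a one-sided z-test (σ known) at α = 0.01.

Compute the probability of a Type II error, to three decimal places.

Standardized effect: d = |μ_{active} − μ_{control}| / σ = |87.2 − 80.4| / 15.5 = 0.4387
Noncentrality parameter: δ = d·√(n/2) = 0.4387 × √(53/2) = 2.2584
One-sided α = 0.01 → critical value z_{0.01} = 2.326.
Power = Φ(δ − 2.326) = Φ(-0.068) = 0.4729.
Type II error: β = 1 − power = 1 − 0.4729 = 0.5271.

β ≈ 0.527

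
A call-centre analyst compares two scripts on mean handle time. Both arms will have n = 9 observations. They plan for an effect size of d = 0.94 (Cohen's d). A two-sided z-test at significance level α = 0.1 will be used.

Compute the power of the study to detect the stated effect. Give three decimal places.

Power ≈ 0.637

Noncentrality parameter: δ = d·√(n/2) = 0.94 × √(9/2) = 1.9940
Two-sided α = 0.1 → critical value z_{0.05} = 1.645.
Power = Φ(δ − 1.645) + Φ(−δ − 1.645) = Φ(0.349) + Φ(-3.639) = 0.6365 + 0.0001 = 0.6367.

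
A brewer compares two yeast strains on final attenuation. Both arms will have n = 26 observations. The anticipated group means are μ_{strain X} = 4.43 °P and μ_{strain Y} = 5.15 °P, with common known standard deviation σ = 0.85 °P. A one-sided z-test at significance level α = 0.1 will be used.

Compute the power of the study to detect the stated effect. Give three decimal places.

Standardized effect: d = |μ_{strain X} − μ_{strain Y}| / σ = |4.43 − 5.15| / 0.85 = 0.8471
Noncentrality parameter: δ = d·√(n/2) = 0.8471 × √(26/2) = 3.0541
One-sided α = 0.1 → critical value z_{0.1} = 1.282.
Power = Φ(δ − 1.282) = Φ(1.773) = 0.9618.

Power ≈ 0.962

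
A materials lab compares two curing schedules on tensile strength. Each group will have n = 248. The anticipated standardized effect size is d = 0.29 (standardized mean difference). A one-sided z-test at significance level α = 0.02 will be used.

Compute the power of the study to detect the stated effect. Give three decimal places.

Noncentrality parameter: δ = d·√(n/2) = 0.29 × √(248/2) = 3.2293
One-sided α = 0.02 → critical value z_{0.02} = 2.054.
Power = Φ(δ − 2.054) = Φ(1.176) = 0.8801.

Power ≈ 0.880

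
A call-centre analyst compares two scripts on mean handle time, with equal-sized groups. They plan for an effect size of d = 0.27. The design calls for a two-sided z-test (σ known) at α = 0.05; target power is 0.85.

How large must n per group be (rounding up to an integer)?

n = 247 per group

Set Φ(δ − 1.960) = 0.85; then δ − 1.960 = Φ⁻¹(0.85) = 1.036, giving δ = 2.996.
(Ignoring the negligible lower-tail rejection probability gives the usual closed-form inversion.)
δ = d·√(n/2) ⇒ n = 2(δ/d)² = 2 × (2.996 / 0.27)² = 246.32.
Rounding up, n = 247 per group.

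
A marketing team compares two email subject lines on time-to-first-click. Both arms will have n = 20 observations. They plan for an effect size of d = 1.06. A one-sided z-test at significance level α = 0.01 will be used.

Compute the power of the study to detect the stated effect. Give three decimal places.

Noncentrality parameter: δ = d·√(n/2) = 1.06 × √(20/2) = 3.3520
Critical value for a one-sided test at α = 0.01: z_α = 2.326.
Power = P(Z > 2.326 − δ) = Φ(1.026) = 0.8475.

Power ≈ 0.847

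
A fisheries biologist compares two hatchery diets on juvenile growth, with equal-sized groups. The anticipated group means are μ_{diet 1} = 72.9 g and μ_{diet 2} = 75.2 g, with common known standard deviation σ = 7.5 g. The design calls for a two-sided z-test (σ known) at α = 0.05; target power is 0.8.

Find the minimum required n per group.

Standardized effect: d = |μ_{diet 1} − μ_{diet 2}| / σ = |72.9 − 75.2| / 7.5 = 0.3067
For power 0.8 need Φ(δ − z_{0.025}) = 0.8, so δ = z_{0.025} + z_{0.20} = 1.960 + 0.842 = 2.802.
(Ignoring the negligible lower-tail rejection probability gives the usual closed-form inversion.)
δ = d·√(n/2) ⇒ n = 2(δ/d)² = 2 × (2.802 / 0.3067)² = 166.92.
Rounding up, n = 167 per group.

n = 167 per group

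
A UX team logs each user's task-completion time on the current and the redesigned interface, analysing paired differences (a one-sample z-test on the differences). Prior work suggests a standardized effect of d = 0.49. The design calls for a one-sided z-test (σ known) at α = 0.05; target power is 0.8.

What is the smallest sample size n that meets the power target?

For power 0.8 need Φ(δ − z_{0.05}) = 0.8, so δ = z_{0.05} + z_{0.20} = 1.645 + 0.842 = 2.486.
δ = d·√n ⇒ n = (δ/d)² = (2.486 / 0.49)² = 25.75.
Rounding up, n = 26.

n = 26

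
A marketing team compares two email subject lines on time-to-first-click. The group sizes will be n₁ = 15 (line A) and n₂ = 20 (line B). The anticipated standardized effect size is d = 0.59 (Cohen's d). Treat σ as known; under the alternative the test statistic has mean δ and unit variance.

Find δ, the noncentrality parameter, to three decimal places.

The noncentrality parameter scales effect size by the design's sample-size factor: δ = d / √(1/n₁ + 1/n₂) = 0.59 / √(1/15 + 1/20) = 1.7273

δ ≈ 1.727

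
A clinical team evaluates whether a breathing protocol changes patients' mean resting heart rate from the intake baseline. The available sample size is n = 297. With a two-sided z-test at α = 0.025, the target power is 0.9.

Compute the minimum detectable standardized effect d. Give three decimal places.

Required noncentrality: δ = z_{0.0125} + z_{0.10} = 2.241 + 1.282 = 3.523.
(The second rejection-region term Φ(−δ − z_{α/2}) is negligible and dropped.)
δ = d·√n ⇒ d = δ/√n = 3.523/√297 = 0.2044.

d ≈ 0.204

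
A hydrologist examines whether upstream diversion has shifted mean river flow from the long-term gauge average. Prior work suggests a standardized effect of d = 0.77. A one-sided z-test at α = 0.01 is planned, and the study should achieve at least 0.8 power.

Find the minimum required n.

Set Φ(δ − 2.326) = 0.8; then δ − 2.326 = Φ⁻¹(0.8) = 0.842, giving δ = 3.168.
δ = d·√n ⇒ n = (δ/d)² = (3.168 / 0.77)² = 16.93.
Round up to the next whole unit.

n = 17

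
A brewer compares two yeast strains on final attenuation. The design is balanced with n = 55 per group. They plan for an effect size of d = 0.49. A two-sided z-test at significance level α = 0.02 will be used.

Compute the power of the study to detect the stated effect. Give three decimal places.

Power ≈ 0.596

Noncentrality parameter: δ = d·√(n/2) = 0.49 × √(55/2) = 2.5696
Two-sided α = 0.02 → critical value z_{0.01} = 2.326.
Power = Φ(δ − 2.326) + Φ(−δ − 2.326) = Φ(0.243) + Φ(-4.896) = 0.5961 + 0.0000 = 0.5961.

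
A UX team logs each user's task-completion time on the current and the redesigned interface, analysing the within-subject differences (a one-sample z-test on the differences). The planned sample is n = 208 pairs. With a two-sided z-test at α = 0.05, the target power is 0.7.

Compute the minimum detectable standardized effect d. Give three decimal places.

Required noncentrality: δ = z_{0.025} + z_{0.30} = 1.960 + 0.524 = 2.484.
(Lower-tail contribution to power is negligible for δ > 0.)
δ = d·√n ⇒ d = δ/√n = 2.484/√208 = 0.1723.

d ≈ 0.172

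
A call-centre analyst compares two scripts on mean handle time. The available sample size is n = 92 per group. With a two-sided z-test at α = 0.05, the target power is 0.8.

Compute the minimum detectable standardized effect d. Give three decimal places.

d ≈ 0.413

Need Φ(δ − 1.960) = 0.8, so δ = 1.960 + 0.842 = 2.802.
(The second rejection-region term Φ(−δ − z_{α/2}) is negligible and dropped.)
δ = d·√(n/2) ⇒ d = δ/√(n/2) = 2.802/√(92/2) = 0.4131.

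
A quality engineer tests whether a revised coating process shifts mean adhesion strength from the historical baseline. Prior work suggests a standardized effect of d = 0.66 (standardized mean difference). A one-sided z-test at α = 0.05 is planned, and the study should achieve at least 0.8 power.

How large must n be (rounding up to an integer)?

n = 15

For power 0.8 need Φ(δ − z_{0.05}) = 0.8, so δ = z_{0.05} + z_{0.20} = 1.645 + 0.842 = 2.486.
δ = d·√n ⇒ n = (δ/d)² = (2.486 / 0.66)² = 14.19.
Round up to the next whole unit.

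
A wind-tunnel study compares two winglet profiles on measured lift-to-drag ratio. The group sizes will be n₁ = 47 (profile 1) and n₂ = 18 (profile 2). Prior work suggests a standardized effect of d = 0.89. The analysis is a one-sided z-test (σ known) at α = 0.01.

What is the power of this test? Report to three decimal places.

Noncentrality parameter: δ = d / √(1/n₁ + 1/n₂) = 0.89 / √(1/47 + 1/18) = 3.2108
One-sided α = 0.01 → critical value z_{0.01} = 2.326.
Power = P(Z > 2.326 − δ) = Φ(0.884) = 0.8118.

Power ≈ 0.812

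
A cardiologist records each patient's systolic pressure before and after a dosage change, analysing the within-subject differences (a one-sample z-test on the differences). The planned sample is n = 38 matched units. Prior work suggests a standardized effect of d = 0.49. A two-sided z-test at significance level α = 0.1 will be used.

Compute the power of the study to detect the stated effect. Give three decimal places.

Noncentrality parameter: δ = d·√n = 0.49 × √38 = 3.0206
Critical value for a two-sided test at α = 0.1: z_{α/2} = 1.645.
Power = Φ(δ − 1.645) + Φ(−δ − 1.645) = Φ(1.376) + Φ(-4.665) = 0.9155 + 0.0000 = 0.9155.

Power ≈ 0.916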